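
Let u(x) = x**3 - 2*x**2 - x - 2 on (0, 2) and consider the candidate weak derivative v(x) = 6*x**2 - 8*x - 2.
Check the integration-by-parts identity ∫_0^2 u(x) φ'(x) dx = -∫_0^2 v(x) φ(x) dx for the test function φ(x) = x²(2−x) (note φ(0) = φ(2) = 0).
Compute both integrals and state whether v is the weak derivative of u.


LHS = 4/3, RHS = 8/3. No, v is not the weak derivative of u.

u(x) = x**3 - 2*x**2 - x - 2, classical derivative u'(x) = 3*x**2 - 4*x - 1.
φ(x) = x²(2−x), so φ'(x) = x*(4 - 3*x).
Note φ(0) = φ(2) = 0, so the boundary term u·φ vanishes.
LHS = ∫_0^2 u(x) φ'(x) dx = ∫_0^2 (-3*x^5 + 10*x^4 - 5*x^3 + 2*x^2 - 8*x) dx. Term by term:
  ∫_0^2 -3*x^5 dx = -32;  ∫_0^2 10*x^4 dx = 64;  ∫_0^2 -5*x^3 dx = -20;
  ∫_0^2 2*x^2 dx = 16/3;  ∫_0^2 -8*x dx = -16.
Sum: -32 + 64 − 20 + 16/3 − 16 = 4/3.
So LHS = 4/3.
∫_0^2 v(x) φ(x) dx = ∫_0^2 (-6*x^5 + 20*x^4 - 14*x^3 - 4*x^2) dx. Term by term:
  ∫_0^2 -6*x^5 dx = -64;  ∫_0^2 20*x^4 dx = 128;  ∫_0^2 -14*x^3 dx = -56;
  ∫_0^2 -4*x^2 dx = -32/3.
Sum: -64 + 128 − 56 − 32/3 = -8/3.
So RHS = -∫_0^2 v(x) φ(x) dx = 8/3.
LHS − RHS = -4/3 ≠ 0, so the identity fails.
(For a valid weak derivative the identity must hold for EVERY test function, in particular this one. The failure shows v is NOT the weak derivative of u.)
Correct weak derivative would be u'(x) = 3*x**2 - 4*x - 1.


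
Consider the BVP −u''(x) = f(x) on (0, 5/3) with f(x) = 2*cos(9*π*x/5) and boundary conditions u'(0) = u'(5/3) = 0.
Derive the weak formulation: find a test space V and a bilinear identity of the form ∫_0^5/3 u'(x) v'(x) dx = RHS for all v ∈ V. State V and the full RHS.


V = H^1(0, 5/3) (no boundary constraint on v; u is determined up to an additive constant); weak form: ∫_0^5/3 u'v' dx = ∫_0^5/3 (2*cos(9*π*x/5)) v dx for all v ∈ V.

Multiply both sides by a test function v and integrate from 0 to 5/3:
  ∫_0^5/3 −u''(x) v(x) dx = ∫_0^5/3 f(x) v(x) dx.
Integrate the LHS by parts once:
  ∫_0^5/3 −u'' v dx = −[u'(x) v(x)]_0^5/3 + ∫_0^5/3 u'(x) v'(x) dx.
Thus ∫_0^5/3 u'(x) v'(x) dx = ∫_0^5/3 f(x) v(x) dx + [u'(x) v(x)]_0^5/3.
Choose V so that boundary terms are either known or forced to vanish.
u has homogeneous Neumann: u'(0) = u'(5/3) = 0. So [u' v]_0^5/3 = 0·v(5/3) − 0·v(0) = 0 for any v; take V = H^1(0, 5/3).
Weak formulation: find u (satisfying any essential BC) such that ∫_0^5/3 u'(x) v'(x) dx = ∫_0^5/3 f v dx for all v ∈ V (homogeneous Neumann, so boundary terms vanish).
Substituting f(x) = 2*cos(9*π*x/5), the right-hand side is ∫_0^5/3 (2*cos(9*π*x/5)) v dx.
Compatibility check (pure Neumann): taking v ≡ 1 ∈ V gives 0 = ∫_0^5/3 f dx + (0) − (0), i.e. ∫_0^5/3 f dx must equal u'(0) − u'(5/3) = 0. Indeed ∫_0^5/3 (2*cos(9*π*x/5)) dx = 0, so the data are compatible. The solution is then unique only up to an additive constant (fix it e.g. by requiring ∫_0^5/3 u dx = 0).


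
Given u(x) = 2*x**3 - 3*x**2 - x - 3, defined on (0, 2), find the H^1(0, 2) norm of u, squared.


||u||_{H^1}^2 = 6952/105

The H^1 norm (squared) on an interval (0, L) is
  ||u||_{H^1}^2 = ∫_0^L u(x)^2 dx + ∫_0^L u'(x)^2 dx.
Compute u'(x) = 6*x**2 - 6*x - 1.
Then u(x)^2 = 4*x**6 - 12*x**5 + 5*x**4 - 6*x**3 + 19*x**2 + 6*x + 9 and u'(x)^2 = 36*x**4 - 72*x**3 + 24*x**2 + 12*x + 1.
Integrate each monomial from 0 to 2 using ∫_0^2 c·x^n dx = c·2^(n+1)/(n+1):
  ∫_0^2 u(x)^2 dx = ∫_0^2 (4*x^6 - 12*x^5 + 5*x^4 - 6*x^3 + 19*x^2 + 6*x + 9) dx. Term by term:
    ∫_0^2 4*x^6 dx = 512/7;  ∫_0^2 -12*x^5 dx = -128;  ∫_0^2 5*x^4 dx = 32;
    ∫_0^2 -6*x^3 dx = -24;  ∫_0^2 19*x^2 dx = 152/3;  ∫_0^2 6*x dx = 12;
    ∫_0^2 9 dx = 18.
  Sum: 512/7 − 128 + 32 − 24 + 152/3 + 12 + 18 = 710/21.
  ∫_0^2 u'(x)^2 dx = ∫_0^2 (36*x^4 - 72*x^3 + 24*x^2 + 12*x + 1) dx. Term by term:
    ∫_0^2 36*x^4 dx = 1152/5;  ∫_0^2 -72*x^3 dx = -288;  ∫_0^2 24*x^2 dx = 64;
    ∫_0^2 12*x dx = 24;  ∫_0^2 1 dx = 2.
  Sum: 1152/5 − 288 + 64 + 24 + 2 = 162/5.
Adding: ||u||_{H^1}^2 = 710/21 + 162/5 = 6952/105.


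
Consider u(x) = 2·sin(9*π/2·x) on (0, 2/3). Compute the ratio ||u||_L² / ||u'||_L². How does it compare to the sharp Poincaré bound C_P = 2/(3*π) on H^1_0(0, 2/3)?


||u||_L² / ||u'||_L² = 2/(9*π) < C_P = 2/(3*π).

u(x) = 2·sin(9*π/2·x), so u'(x) = 9*π*cos(9*π*x/2).
Writing u(x) = A·sin(kπx/L) with A = 2 and k = 3, use ∫_0^L sin²(kπx/L) dx = L/2 and ∫_0^L cos²(kπx/L) dx = L/2.
u² = 4·sin²(9*π/2·x) and (u')² = 81*π^2·cos²(9*π/2·x), and each of sin², cos² integrates to L/2 = 1/3 over (0, 2/3).
∫_0^2/3 u² dx = 4/3, so ||u||_L² = 2*sqrt(3)/3.
∫_0^2/3 (u')² dx = 27*π^2, so ||u'||_L² = 3*sqrt(3)*π.
Ratio ||u||_L² / ||u'||_L² = 2/(9*π).
Sharp Poincaré constant on H^1_0(0, 2/3) is C_P = L/π = 2/(3*π), achieved by sin(3*π/2·x).
This is the k = 3 harmonic; the ratio L/(kπ) is strictly less than C_P = L/π, consistent with the sharp inequality ||u||_L² ≤ C_P ||u'||_L².


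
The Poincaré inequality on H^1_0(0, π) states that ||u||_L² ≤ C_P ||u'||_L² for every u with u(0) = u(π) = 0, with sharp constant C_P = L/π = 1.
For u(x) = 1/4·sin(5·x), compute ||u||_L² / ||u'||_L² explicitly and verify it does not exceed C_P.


||u||_L² / ||u'||_L² = 1/5 < C_P = 1.

u(x) = 1/4·sin(5·x), so u'(x) = 5*cos(5*x)/4.
Writing u(x) = A·sin(kπx/L) with A = 1/4 and k = 5, use ∫_0^L sin²(kπx/L) dx = L/2 and ∫_0^L cos²(kπx/L) dx = L/2.
u² = 1/16·sin²(5·x) and (u')² = 25/16·cos²(5·x), and each of sin², cos² integrates to L/2 = π/2 over (0, π).
∫_0^π u² dx = π/32, so ||u||_L² = sqrt(2)*sqrt(π)/8.
∫_0^π (u')² dx = 25*π/32, so ||u'||_L² = 5*sqrt(2)*sqrt(π)/8.
Ratio ||u||_L² / ||u'||_L² = 1/5.
Sharp Poincaré constant on H^1_0(0, π) is C_P = L/π = 1, achieved by sin(x).
This is the k = 5 harmonic; the ratio L/(kπ) is strictly less than C_P = L/π, consistent with the sharp inequality ||u||_L² ≤ C_P ||u'||_L².


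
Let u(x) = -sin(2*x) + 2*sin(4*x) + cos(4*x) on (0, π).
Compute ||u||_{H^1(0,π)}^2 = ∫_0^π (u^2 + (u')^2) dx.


||u||_{H^1(0,π)}^2 = 45*π

u'(x) = -4*sin(4*x) - 2*cos(2*x) + 8*cos(4*x).
Expand u² and (u')² and integrate term by term on (0, π), using: for integers n ≥ 1, ∫_0^π sin²(nx) dx = ∫_0^π cos²(nx) dx = π/2; for n ≠ n', ∫_0^π sin(nx)sin(n'x) dx = ∫_0^π cos(nx)cos(n'x) dx = 0; and by product-to-sum, ∫_0^π sin(nx)cos(n'x) dx = ½∫_0^π [sin((n+n')x) + sin((n−n')x)] dx, which is 0 when n+n' is even and 2n/(n²−n'²) when n+n' is odd (it need not vanish on (0, π)).
  u² squared terms: (-1)²·∫sin(2x)² dx = 1·π/2 = π/2;  (2)²·∫sin(4x)² dx = 4·π/2 = 2*π;  (1)²·∫cos(4x)² dx = 1·π/2 = π/2.
  u² cross terms: 2·(-1)·(2)·∫sin(2x)·sin(4x) dx = -4·(0) = 0;  2·(-1)·(1)·∫sin(2x)·cos(4x) dx = -2·(0) = 0;  2·(2)·(1)·∫sin(4x)·cos(4x) dx = 4·(0) = 0.
  So ∫_0^π u² dx = π/2 + 2*π + π/2 + 0 + 0 + 0 = 3*π.
  (u')² squared terms: (-4)²·∫sin(4x)² dx = 16·π/2 = 8*π;  (-2)²·∫cos(2x)² dx = 4·π/2 = 2*π;  (8)²·∫cos(4x)² dx = 64·π/2 = 32*π.
  (u')² cross terms: 2·(-4)·(-2)·∫sin(4x)·cos(2x) dx = 16·(0) = 0;  2·(-4)·(8)·∫sin(4x)·cos(4x) dx = -64·(0) = 0;  2·(-2)·(8)·∫cos(2x)·cos(4x) dx = -32·(0) = 0.
  So ∫_0^π (u')² dx = 8*π + 2*π + 32*π + 0 + 0 + 0 = 42*π.
||u||_{H^1}^2 = (3*π) + (42*π) = 45*π.


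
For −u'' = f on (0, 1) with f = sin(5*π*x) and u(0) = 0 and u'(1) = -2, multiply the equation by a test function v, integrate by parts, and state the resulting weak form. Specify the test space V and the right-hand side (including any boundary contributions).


V = {v ∈ H^1(0, 1) : v(0) = 0} (test functions vanish at x = 0 where u is specified); weak form: ∫_0^1 u'v' dx = ∫_0^1 (sin(5*π*x)) v dx − 2·v(1) for all v ∈ V.

Multiply both sides by a test function v and integrate from 0 to 1:
  ∫_0^1 −u''(x) v(x) dx = ∫_0^1 f(x) v(x) dx.
Integrate the LHS by parts once:
  ∫_0^1 −u'' v dx = −[u'(x) v(x)]_0^1 + ∫_0^1 u'(x) v'(x) dx.
Thus ∫_0^1 u'(x) v'(x) dx = ∫_0^1 f(x) v(x) dx + [u'(x) v(x)]_0^1.
Choose V so that boundary terms are either known or forced to vanish.
Mixed BC: u(0) = 0 (Dirichlet) and u'(1) = -2 (Neumann). Define V = {v ∈ H^1(0, 1) : v(0) = 0}. Then [u' v]_0^1 = u'(1)·v(1) − u'(0)·0 = − 2·v(1).
Weak formulation: find u (satisfying any essential BC) such that ∫_0^1 u'(x) v'(x) dx = ∫_0^1 f v dx − 2·v(1) for all v ∈ V (Dirichlet at 0 absorbed into V; Neumann datum at x = 1 contributes the boundary term).
Substituting f(x) = sin(5*π*x), the right-hand side is ∫_0^1 (sin(5*π*x)) v dx − 2·v(1).


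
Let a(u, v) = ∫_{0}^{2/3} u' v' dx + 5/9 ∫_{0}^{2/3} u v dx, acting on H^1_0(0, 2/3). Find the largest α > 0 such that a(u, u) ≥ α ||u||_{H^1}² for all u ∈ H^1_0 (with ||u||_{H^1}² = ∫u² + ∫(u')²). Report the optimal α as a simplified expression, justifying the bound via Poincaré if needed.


α = (20 + 81*π^2)/(9*(4 + 9*π^2))

Coercivity of a(·,·) on H^1_0(0, 2/3) means a(u, u) ≥ α ||u||_{H^1}² for every u ∈ H^1_0.
The interval has length L = 2/3, and Poincaré/coercivity depend only on L. Here a(u, u) = ∫(u')² + (5/9)·∫u².
Here 0 < c = 5/9 < 1. The condition a(u,u) ≥ α||u||_{H^1}² reads (1−α)∫(u')² ≥ (α−c)∫u². Any admissible α is ≤ 1 (rapidly oscillating u have ∫u²/∫(u')² → 0), and α = 1 would force 0 ≥ (1−c)∫u², impossible since c < 1; so 1−α > 0. By the sharp Poincaré inequality on H^1_0 of an interval of length L, ∫(u')² ≥ (π/L)²∫u² with equality for the first sine mode sin(π(x−x₀)/L) (x₀ the left endpoint), so the inequality holds for all u iff (1−α)(π/L)² ≥ α − c, i.e. α ≤ ((π/L)² + c)/((π/L)² + 1) = (1 + c(L/π)²)/(1 + (L/π)²). With (π/L)² = 9*π^2/4 and c = 5/9, the largest admissible constant is α = ((π/L)² + c)/((π/L)² + 1).
Simplifying, α = (20 + 81*π^2)/(9*(4 + 9*π^2)).


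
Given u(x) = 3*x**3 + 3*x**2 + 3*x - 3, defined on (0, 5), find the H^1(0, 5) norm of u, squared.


||u||_{H^1}^2 = 1647705/7

The H^1 norm (squared) on an interval (0, L) is
  ||u||_{H^1}^2 = ∫_0^L u(x)^2 dx + ∫_0^L u'(x)^2 dx.
Compute u'(x) = 9*x**2 + 6*x + 3.
Then u(x)^2 = 9*x**6 + 18*x**5 + 27*x**4 - 9*x**2 - 18*x + 9 and u'(x)^2 = 81*x**4 + 108*x**3 + 90*x**2 + 36*x + 9.
Integrate each monomial from 0 to 5 using ∫_0^5 c·x^n dx = c·5^(n+1)/(n+1):
  ∫_0^5 u(x)^2 dx = ∫_0^5 (9*x^6 + 18*x^5 + 27*x^4 - 9*x^2 - 18*x + 9) dx. Term by term:
    ∫_0^5 9*x^6 dx = 703125/7;  ∫_0^5 18*x^5 dx = 46875;  ∫_0^5 27*x^4 dx = 16875;
    ∫_0^5 -9*x^2 dx = -375;  ∫_0^5 -18*x dx = -225;  ∫_0^5 9 dx = 45.
  Sum: 703125/7 + 46875 + 16875 − 375 − 225 + 45 = 1145490/7.
  ∫_0^5 u'(x)^2 dx = ∫_0^5 (81*x^4 + 108*x^3 + 90*x^2 + 36*x + 9) dx. Term by term:
    ∫_0^5 81*x^4 dx = 50625;  ∫_0^5 108*x^3 dx = 16875;  ∫_0^5 90*x^2 dx = 3750;
    ∫_0^5 36*x dx = 450;  ∫_0^5 9 dx = 45.
  Sum: 50625 + 16875 + 3750 + 450 + 45 = 71745.
Adding: ||u||_{H^1}^2 = 1145490/7 + 71745 = 1647705/7.


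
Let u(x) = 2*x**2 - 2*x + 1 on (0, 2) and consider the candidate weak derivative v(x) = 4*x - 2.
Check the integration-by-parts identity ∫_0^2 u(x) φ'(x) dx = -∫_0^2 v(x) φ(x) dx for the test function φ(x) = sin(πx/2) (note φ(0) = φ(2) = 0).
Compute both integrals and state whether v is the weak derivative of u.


LHS = -8/π, RHS = -8/π. Yes, v = u' weakly.

u(x) = 2*x**2 - 2*x + 1, classical derivative u'(x) = 4*x - 2.
φ(x) = sin(πx/2), so φ'(x) = π*cos(π*x/2)/2.
Note φ(0) = φ(2) = 0, so the boundary term u·φ vanishes.
LHS = ∫_0^2 u(x) φ'(x) dx = ∫_0^2 (π*x^2*cos(π*x/2) - π*x*cos(π*x/2) + π*cos(π*x/2)/2) dx. Term by term:
  ∫_0^2 π*cos(π*x/2)/2 dx = 0;  ∫_0^2 π*x^2*cos(π*x/2) dx = -16/π;  ∫_0^2 -π*x*cos(π*x/2) dx = 8/π.
Sum: 0 − 16/π + 8/π = -8/π.
So LHS = -8/π.
∫_0^2 v(x) φ(x) dx = ∫_0^2 (4*x*sin(π*x/2) - 2*sin(π*x/2)) dx. Term by term:
  ∫_0^2 -2*sin(π*x/2) dx = -8/π;  ∫_0^2 4*x*sin(π*x/2) dx = 16/π.
Sum: -8/π + 16/π = 8/π.
So RHS = -∫_0^2 v(x) φ(x) dx = -8/π.
LHS = RHS, so the identity holds for this test φ.
Moreover u is smooth here and v(x) = u'(x) = 4*x - 2 pointwise, so the identity holds for every test function. Hence v is the weak derivative of u.


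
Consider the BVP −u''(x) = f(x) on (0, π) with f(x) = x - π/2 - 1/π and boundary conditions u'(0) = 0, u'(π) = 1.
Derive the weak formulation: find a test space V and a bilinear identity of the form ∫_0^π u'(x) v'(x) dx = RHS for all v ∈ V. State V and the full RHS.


V = H^1(0, π) (v unrestricted at boundary; u is determined up to an additive constant); weak form: ∫_0^π u'v' dx = ∫_0^π (x - π/2 - 1/π) v dx + v(π) for all v ∈ V.

Multiply both sides by a test function v and integrate from 0 to π:
  ∫_0^π −u''(x) v(x) dx = ∫_0^π f(x) v(x) dx.
Integrate the LHS by parts once:
  ∫_0^π −u'' v dx = −[u'(x) v(x)]_0^π + ∫_0^π u'(x) v'(x) dx.
Thus ∫_0^π u'(x) v'(x) dx = ∫_0^π f(x) v(x) dx + [u'(x) v(x)]_0^π.
Choose V so that boundary terms are either known or forced to vanish.
u has inhomogeneous Neumann u'(0) = 0, u'(π) = 1. [u' v]_0^π = (1)·v(π) − (0)·v(0) = v(π). Take V = H^1(0, π); boundary term becomes part of RHS.
Weak formulation: find u (satisfying any essential BC) such that ∫_0^π u'(x) v'(x) dx = ∫_0^π f v dx + v(π) for all v ∈ V (Neumann data are natural BCs: they enter the RHS as boundary terms).
Substituting f(x) = x - π/2 - 1/π, the right-hand side is ∫_0^π (x - π/2 - 1/π) v dx + v(π).
Compatibility check (pure Neumann): taking v ≡ 1 ∈ V gives 0 = ∫_0^π f dx + (1) − (0), i.e. ∫_0^π f dx must equal u'(0) − u'(π) = -1. Indeed ∫_0^π (x - π/2 - 1/π) dx = -1, so the data are compatible. The solution is then unique only up to an additive constant (fix it e.g. by requiring ∫_0^π u dx = 0).


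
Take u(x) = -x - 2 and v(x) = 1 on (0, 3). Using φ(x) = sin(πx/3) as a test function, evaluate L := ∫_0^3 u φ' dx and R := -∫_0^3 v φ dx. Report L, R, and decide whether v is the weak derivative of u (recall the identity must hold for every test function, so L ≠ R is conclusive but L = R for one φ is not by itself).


LHS = 6/π, RHS = -6/π. No, v is not the weak derivative of u.

u(x) = -x - 2, classical derivative u'(x) = -1.
φ(x) = sin(πx/3), so φ'(x) = π*cos(π*x/3)/3.
Note φ(0) = φ(3) = 0, so the boundary term u·φ vanishes.
LHS = ∫_0^3 u(x) φ'(x) dx = ∫_0^3 (-π*x*cos(π*x/3)/3 - 2*π*cos(π*x/3)/3) dx. Term by term:
  ∫_0^3 -2*π*cos(π*x/3)/3 dx = 0;  ∫_0^3 -π*x*cos(π*x/3)/3 dx = 6/π.
Sum: 0 + 6/π = 6/π.
So LHS = 6/π.
∫_0^3 v(x) φ(x) dx = ∫_0^3 (sin(π*x/3)) dx. Term by term:
  ∫_0^3 sin(π*x/3) dx = 6/π.
So RHS = -∫_0^3 v(x) φ(x) dx = -6/π.
LHS − RHS = 12/π ≠ 0, so the identity fails.
(For a valid weak derivative the identity must hold for EVERY test function, in particular this one. The failure shows v is NOT the weak derivative of u.)
Correct weak derivative would be u'(x) = -1.


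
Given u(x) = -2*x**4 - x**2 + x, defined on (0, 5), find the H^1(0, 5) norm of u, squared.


||u||_{H^1}^2 = 205952455/126

The H^1 norm (squared) on an interval (0, L) is
  ||u||_{H^1}^2 = ∫_0^L u(x)^2 dx + ∫_0^L u'(x)^2 dx.
Compute u'(x) = -8*x**3 - 2*x + 1.
Then u(x)^2 = 4*x**8 + 4*x**6 - 4*x**5 + x**4 - 2*x**3 + x**2 and u'(x)^2 = 64*x**6 + 32*x**4 - 16*x**3 + 4*x**2 - 4*x + 1.
Integrate each monomial from 0 to 5 using ∫_0^5 c·x^n dx = c·5^(n+1)/(n+1):
  ∫_0^5 u(x)^2 dx = ∫_0^5 (4*x^8 + 4*x^6 - 4*x^5 + x^4 - 2*x^3 + x^2) dx. Term by term:
    ∫_0^5 4*x^8 dx = 7812500/9;  ∫_0^5 4*x^6 dx = 312500/7;  ∫_0^5 -4*x^5 dx = -31250/3;
    ∫_0^5 x^4 dx = 625;  ∫_0^5 -2*x^3 dx = -625/2;  ∫_0^5 x^2 dx = 125/3.
  Sum: 7812500/9 + 312500/7 − 31250/3 + 625 − 625/2 + 125/3 = 113732125/126.
  ∫_0^5 u'(x)^2 dx = ∫_0^5 (64*x^6 + 32*x^4 - 16*x^3 + 4*x^2 - 4*x + 1) dx. Term by term:
    ∫_0^5 64*x^6 dx = 5000000/7;  ∫_0^5 32*x^4 dx = 20000;  ∫_0^5 -16*x^3 dx = -2500;
    ∫_0^5 4*x^2 dx = 500/3;  ∫_0^5 -4*x dx = -50;  ∫_0^5 1 dx = 5.
  Sum: 5000000/7 + 20000 − 2500 + 500/3 − 50 + 5 = 15370055/21.
Adding: ||u||_{H^1}^2 = 113732125/126 + 15370055/21 = 205952455/126.


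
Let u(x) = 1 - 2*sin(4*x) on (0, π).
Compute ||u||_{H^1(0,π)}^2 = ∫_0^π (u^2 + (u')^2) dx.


||u||_{H^1(0,π)}^2 = 35*π

u'(x) = -8*cos(4*x).
Expand u² and (u')² and integrate term by term on (0, π), using: for integers n ≥ 1, ∫_0^π sin²(nx) dx = ∫_0^π cos²(nx) dx = π/2; for n ≠ n', ∫_0^π sin(nx)sin(n'x) dx = ∫_0^π cos(nx)cos(n'x) dx = 0; and by product-to-sum, ∫_0^π sin(nx)cos(n'x) dx = ½∫_0^π [sin((n+n')x) + sin((n−n')x)] dx, which is 0 when n+n' is even and 2n/(n²−n'²) when n+n' is odd (it need not vanish on (0, π)). For the constant mode: ∫_0^π 1 dx = π, ∫_0^π cos(nx) dx = 0, ∫_0^π sin(nx) dx = (1−(−1)^n)/n.
  u² squared terms: (1)²·∫1 dx = 1·π = π;  (-2)²·∫sin(4x)² dx = 4·π/2 = 2*π.
  u² cross terms: 2·(1)·(-2)·∫1·sin(4x) dx = -4·(0) = 0.
  So ∫_0^π u² dx = π + 2*π + 0 = 3*π.
  (u')² squared terms: (-8)²·∫cos(4x)² dx = 64·π/2 = 32*π.
  So ∫_0^π (u')² dx = 32*π.
||u||_{H^1}^2 = (3*π) + (32*π) = 35*π.


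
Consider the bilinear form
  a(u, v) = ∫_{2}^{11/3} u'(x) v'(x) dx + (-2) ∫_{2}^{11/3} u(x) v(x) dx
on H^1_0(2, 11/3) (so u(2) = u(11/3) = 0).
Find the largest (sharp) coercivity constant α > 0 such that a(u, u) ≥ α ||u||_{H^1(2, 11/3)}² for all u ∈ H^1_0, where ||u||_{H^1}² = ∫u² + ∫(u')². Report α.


α = (-50 + 9*π^2)/(25 + 9*π^2)

Coercivity of a(·,·) on H^1_0(2, 11/3) means a(u, u) ≥ α ||u||_{H^1}² for every u ∈ H^1_0.
The interval has length L = 5/3, and Poincaré/coercivity depend only on L. Here a(u, u) = ∫(u')² + (-2)·∫u².
Here c = -2 < 0 with |c| < (π/L)² = 9*π^2/25, so coercivity still holds. The condition a(u,u) ≥ α||u||_{H^1}² reads (1−α)∫(u')² ≥ (α−c)∫u². Any admissible α is ≤ 1 (rapidly oscillating u have ∫u²/∫(u')² → 0), and α = 1 would force 0 ≥ (1−c)∫u², impossible since c < 1; so 1−α > 0. By the sharp Poincaré inequality on H^1_0 of an interval of length L, ∫(u')² ≥ (π/L)²∫u² with equality for the first sine mode sin(π(x−x₀)/L) (x₀ the left endpoint), so the inequality holds for all u iff (1−α)(π/L)² ≥ α − c, i.e. α ≤ ((π/L)² + c)/((π/L)² + 1) = (1 + c(L/π)²)/(1 + (L/π)²). (Direct route, valid since c ≤ 0: Poincaré gives c∫u² ≥ c(L/π)²∫(u')², so a(u,u) ≥ (1 + c(L/π)²)∫(u')², while ||u||_{H^1}² ≤ (1 + (L/π)²)∫(u')²; dividing yields the same α.) With (π/L)² = 9*π^2/25 and c = -2, the largest admissible constant is α = ((π/L)² + c)/((π/L)² + 1).
Simplifying, α = (-50 + 9*π^2)/(25 + 9*π^2).


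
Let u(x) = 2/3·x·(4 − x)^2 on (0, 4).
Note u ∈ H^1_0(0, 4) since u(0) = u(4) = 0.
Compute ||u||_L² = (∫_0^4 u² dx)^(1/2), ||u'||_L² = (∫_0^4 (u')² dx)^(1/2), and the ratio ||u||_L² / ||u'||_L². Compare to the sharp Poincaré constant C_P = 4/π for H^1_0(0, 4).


||u||_L² / ||u'||_L² = 2*sqrt(14)/7 < C_P = 4/π.

u(x) = 2/3·x·(4 − x)^2, so u'(x) = 2*x^2 - 32*x/3 + 32/3.
u(x) = 2/3·x·(4 − x)^2 vanishes at x = 0 and x = 4, so u ∈ H^1_0(0, 4). Differentiate via the product rule and integrate the resulting polynomials term by term.
  ∫_0^4 u² dx = ∫_0^4 (4*x^6/9 - 64*x^5/9 + 128*x^4/3 - 1024*x^3/9 + 1024*x^2/9) dx. Term by term:
    ∫_0^4 4*x^6/9 dx = 65536/63;  ∫_0^4 -64*x^5/9 dx = -131072/27;  ∫_0^4 128*x^4/3 dx = 131072/15;
    ∫_0^4 -1024*x^3/9 dx = -65536/9;  ∫_0^4 1024*x^2/9 dx = 65536/27.
  Sum: 65536/63 − 131072/27 + 131072/15 − 65536/9 + 65536/27 = 65536/945.
  ∫_0^4 (u')² dx = ∫_0^4 (4*x^4 - 128*x^3/3 + 1408*x^2/9 - 2048*x/9 + 1024/9) dx. Term by term:
    ∫_0^4 4*x^4 dx = 4096/5;  ∫_0^4 -128*x^3/3 dx = -8192/3;  ∫_0^4 1408*x^2/9 dx = 90112/27;
    ∫_0^4 -2048*x/9 dx = -16384/9;  ∫_0^4 1024/9 dx = 4096/9.
  Sum: 4096/5 − 8192/3 + 90112/27 − 16384/9 + 4096/9 = 8192/135.
∫_0^4 u² dx = 65536/945, so ||u||_L² = 256*sqrt(105)/315.
∫_0^4 (u')² dx = 8192/135, so ||u'||_L² = 64*sqrt(30)/45.
Ratio ||u||_L² / ||u'||_L² = 2*sqrt(14)/7.
Sharp Poincaré constant on H^1_0(0, 4) is C_P = L/π = 4/π, achieved by sin(π/4·x).
A polynomial bump cannot attain the sharp Poincaré constant (only the first sine eigenfunction does), so the ratio is strictly less than C_P, consistent with ||u||_L² ≤ C_P ||u'||_L².


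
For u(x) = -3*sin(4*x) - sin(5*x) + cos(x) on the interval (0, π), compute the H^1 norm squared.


||u||_{H^1(0,π)}^2 = -32/5 + 181*π/2

u'(x) = -sin(x) - 12*cos(4*x) - 5*cos(5*x).
Expand u² and (u')² and integrate term by term on (0, π), using: for integers n ≥ 1, ∫_0^π sin²(nx) dx = ∫_0^π cos²(nx) dx = π/2; for n ≠ n', ∫_0^π sin(nx)sin(n'x) dx = ∫_0^π cos(nx)cos(n'x) dx = 0; and by product-to-sum, ∫_0^π sin(nx)cos(n'x) dx = ½∫_0^π [sin((n+n')x) + sin((n−n')x)] dx, which is 0 when n+n' is even and 2n/(n²−n'²) when n+n' is odd (it need not vanish on (0, π)).
  u² squared terms: (-1)²·∫sin(5x)² dx = 1·π/2 = π/2;  (-3)²·∫sin(4x)² dx = 9·π/2 = 9*π/2;  (1)²·∫cos(x)² dx = 1·π/2 = π/2.
  u² cross terms: 2·(-1)·(-3)·∫sin(5x)·sin(4x) dx = 6·(0) = 0;  2·(-1)·(1)·∫sin(5x)·cos(x) dx = -2·(0) = 0;  2·(-3)·(1)·∫sin(4x)·cos(x) dx = -6·(8/15) = -16/5.
  So ∫_0^π u² dx = π/2 + 9*π/2 + π/2 + 0 + 0 − 16/5 = -16/5 + 11*π/2.
  (u')² squared terms: (-1)²·∫sin(x)² dx = 1·π/2 = π/2;  (-12)²·∫cos(4x)² dx = 144·π/2 = 72*π;  (-5)²·∫cos(5x)² dx = 25·π/2 = 25*π/2.
  (u')² cross terms: 2·(-1)·(-12)·∫sin(x)·cos(4x) dx = 24·(-2/15) = -16/5;  2·(-1)·(-5)·∫sin(x)·cos(5x) dx = 10·(0) = 0;  2·(-12)·(-5)·∫cos(4x)·cos(5x) dx = 120·(0) = 0.
  So ∫_0^π (u')² dx = π/2 + 72*π + 25*π/2 − 16/5 + 0 + 0 = -16/5 + 85*π.
||u||_{H^1}^2 = (-16/5 + 11*π/2) + (-16/5 + 85*π) = -32/5 + 181*π/2.


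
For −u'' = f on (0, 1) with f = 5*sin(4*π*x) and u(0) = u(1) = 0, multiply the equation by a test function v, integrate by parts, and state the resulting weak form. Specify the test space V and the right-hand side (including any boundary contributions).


V = H^1_0(0, 1) (so v(0) = v(1) = 0); weak form: ∫_0^1 u'v' dx = ∫_0^1 (5*sin(4*π*x)) v dx for all v ∈ V.

Multiply both sides by a test function v and integrate from 0 to 1:
  ∫_0^1 −u''(x) v(x) dx = ∫_0^1 f(x) v(x) dx.
Integrate the LHS by parts once:
  ∫_0^1 −u'' v dx = −[u'(x) v(x)]_0^1 + ∫_0^1 u'(x) v'(x) dx.
Thus ∫_0^1 u'(x) v'(x) dx = ∫_0^1 f(x) v(x) dx + [u'(x) v(x)]_0^1.
Choose V so that boundary terms are either known or forced to vanish.
u is Dirichlet: u(0) = u(1) = 0. Let V = H^1_0(0, 1); then v(0) = v(1) = 0, and [u' v]_0^1 = 0.
Weak formulation: find u (satisfying any essential BC) such that ∫_0^1 u'(x) v'(x) dx = ∫_0^1 f v dx for all v ∈ V.
Substituting f(x) = 5*sin(4*π*x), the right-hand side is ∫_0^1 (5*sin(4*π*x)) v dx.


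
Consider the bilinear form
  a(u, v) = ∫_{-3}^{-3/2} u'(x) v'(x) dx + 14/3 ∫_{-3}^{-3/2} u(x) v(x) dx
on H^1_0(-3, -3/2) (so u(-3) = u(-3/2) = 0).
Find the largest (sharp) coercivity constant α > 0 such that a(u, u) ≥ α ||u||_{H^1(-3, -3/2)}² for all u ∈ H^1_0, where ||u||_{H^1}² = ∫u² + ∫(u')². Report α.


α = 1

Coercivity of a(·,·) on H^1_0(-3, -3/2) means a(u, u) ≥ α ||u||_{H^1}² for every u ∈ H^1_0.
The interval has length L = 3/2, and Poincaré/coercivity depend only on L. Here a(u, u) = ∫(u')² + (14/3)·∫u².
Here c = 14/3 ≥ 1, so a(u,u) = ∫(u')² + c∫u² ≥ ∫(u')² + ∫u² = ||u||_{H^1}², i.e. α = 1 works. No larger α is possible: a(u,u) ≥ α||u||_{H^1}² means (1−α)∫(u')² ≥ (α−c)∫u², and for the modes u_n = sin(nπ(x−x₀)/L) (x₀ the left endpoint) one has ∫u_n²/∫(u_n')² = (L/(nπ))² → 0, so a(u_n,u_n)/||u_n||_{H^1}² → 1. Hence the optimal constant is α = 1.
Therefore α = 1.


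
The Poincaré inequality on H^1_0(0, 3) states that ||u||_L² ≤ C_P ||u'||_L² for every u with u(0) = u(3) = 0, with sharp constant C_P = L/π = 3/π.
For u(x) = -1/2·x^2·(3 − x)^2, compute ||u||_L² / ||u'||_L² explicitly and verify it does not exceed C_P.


||u||_L² / ||u'||_L² = sqrt(3)/2 < C_P = 3/π.

u(x) = -1/2·x^2·(3 − x)^2, so u'(x) = x*(x*(3 - x) - (x - 3)^2).
u(x) = -1/2·x^2·(3 − x)^2 vanishes at x = 0 and x = 3, so u ∈ H^1_0(0, 3). Differentiate via the product rule and integrate the resulting polynomials term by term.
  ∫_0^3 u² dx = ∫_0^3 (x^8/4 - 3*x^7 + 27*x^6/2 - 27*x^5 + 81*x^4/4) dx. Term by term:
    ∫_0^3 x^8/4 dx = 2187/4;  ∫_0^3 -3*x^7 dx = -19683/8;  ∫_0^3 27*x^6/2 dx = 59049/14;
    ∫_0^3 -27*x^5 dx = -6561/2;  ∫_0^3 81*x^4/4 dx = 19683/20.
  Sum: 2187/4 − 19683/8 + 59049/14 − 6561/2 + 19683/20 = 2187/280.
  ∫_0^3 (u')² dx = ∫_0^3 (4*x^6 - 36*x^5 + 117*x^4 - 162*x^3 + 81*x^2) dx. Term by term:
    ∫_0^3 4*x^6 dx = 8748/7;  ∫_0^3 -36*x^5 dx = -4374;  ∫_0^3 117*x^4 dx = 28431/5;
    ∫_0^3 -162*x^3 dx = -6561/2;  ∫_0^3 81*x^2 dx = 729.
  Sum: 8748/7 − 4374 + 28431/5 − 6561/2 + 729 = 729/70.
∫_0^3 u² dx = 2187/280, so ||u||_L² = 27*sqrt(210)/140.
∫_0^3 (u')² dx = 729/70, so ||u'||_L² = 27*sqrt(70)/70.
Ratio ||u||_L² / ||u'||_L² = sqrt(3)/2.
Sharp Poincaré constant on H^1_0(0, 3) is C_P = L/π = 3/π, achieved by sin(π/3·x).
A polynomial bump cannot attain the sharp Poincaré constant (only the first sine eigenfunction does), so the ratio is strictly less than C_P, consistent with ||u||_L² ≤ C_P ||u'||_L².


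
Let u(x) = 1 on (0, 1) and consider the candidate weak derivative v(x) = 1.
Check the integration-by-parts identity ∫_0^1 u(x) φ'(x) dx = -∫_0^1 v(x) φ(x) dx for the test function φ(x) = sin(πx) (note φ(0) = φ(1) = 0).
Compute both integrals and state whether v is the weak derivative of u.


LHS = 0, RHS = -2/π. No, v is not the weak derivative of u.

u(x) = 1, classical derivative u'(x) = 0.
φ(x) = sin(πx), so φ'(x) = π*cos(π*x).
Note φ(0) = φ(1) = 0, so the boundary term u·φ vanishes.
LHS = ∫_0^1 u(x) φ'(x) dx = ∫_0^1 (π*cos(π*x)) dx. Term by term:
  ∫_0^1 π*cos(π*x) dx = 0.
So LHS = 0.
∫_0^1 v(x) φ(x) dx = ∫_0^1 (sin(π*x)) dx. Term by term:
  ∫_0^1 sin(π*x) dx = 2/π.
So RHS = -∫_0^1 v(x) φ(x) dx = -2/π.
LHS − RHS = 2/π ≠ 0, so the identity fails.
(For a valid weak derivative the identity must hold for EVERY test function, in particular this one. The failure shows v is NOT the weak derivative of u.)
Correct weak derivative would be u'(x) = 0.


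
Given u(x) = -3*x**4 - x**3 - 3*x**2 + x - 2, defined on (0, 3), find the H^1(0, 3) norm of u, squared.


||u||_{H^1}^2 = 13043703/140

The H^1 norm (squared) on an interval (0, L) is
  ||u||_{H^1}^2 = ∫_0^L u(x)^2 dx + ∫_0^L u'(x)^2 dx.
Compute u'(x) = -12*x**3 - 3*x**2 - 6*x + 1.
Then u(x)^2 = 9*x**8 + 6*x**7 + 19*x**6 + 19*x**4 - 2*x**3 + 13*x**2 - 4*x + 4 and u'(x)^2 = 144*x**6 + 72*x**5 + 153*x**4 + 12*x**3 + 30*x**2 - 12*x + 1.
Integrate each monomial from 0 to 3 using ∫_0^3 c·x^n dx = c·3^(n+1)/(n+1):
  ∫_0^3 u(x)^2 dx = ∫_0^3 (9*x^8 + 6*x^7 + 19*x^6 + 19*x^4 - 2*x^3 + 13*x^2 - 4*x + 4) dx. Term by term:
    ∫_0^3 9*x^8 dx = 19683;  ∫_0^3 6*x^7 dx = 19683/4;  ∫_0^3 19*x^6 dx = 41553/7;
    ∫_0^3 19*x^4 dx = 4617/5;  ∫_0^3 -2*x^3 dx = -81/2;  ∫_0^3 13*x^2 dx = 117;
    ∫_0^3 -4*x dx = -18;  ∫_0^3 4 dx = 12.
  Sum: 19683 + 19683/4 + 41553/7 + 4617/5 − 81/2 + 117 − 18 + 12 = 4414731/140.
  ∫_0^3 u'(x)^2 dx = ∫_0^3 (144*x^6 + 72*x^5 + 153*x^4 + 12*x^3 + 30*x^2 - 12*x + 1) dx. Term by term:
    ∫_0^3 144*x^6 dx = 314928/7;  ∫_0^3 72*x^5 dx = 8748;  ∫_0^3 153*x^4 dx = 37179/5;
    ∫_0^3 12*x^3 dx = 243;  ∫_0^3 30*x^2 dx = 270;  ∫_0^3 -12*x dx = -54;
    ∫_0^3 1 dx = 3.
  Sum: 314928/7 + 8748 + 37179/5 + 243 + 270 − 54 + 3 = 2157243/35.
Adding: ||u||_{H^1}^2 = 4414731/140 + 2157243/35 = 13043703/140.


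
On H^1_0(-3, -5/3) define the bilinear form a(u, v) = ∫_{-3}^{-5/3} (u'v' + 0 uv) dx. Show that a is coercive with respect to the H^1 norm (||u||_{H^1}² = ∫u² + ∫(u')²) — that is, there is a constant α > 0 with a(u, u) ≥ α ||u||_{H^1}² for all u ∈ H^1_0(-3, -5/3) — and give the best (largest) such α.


α = 9*π^2/(16 + 9*π^2)

Coercivity of a(·,·) on H^1_0(-3, -5/3) means a(u, u) ≥ α ||u||_{H^1}² for every u ∈ H^1_0.
The interval has length L = 4/3, and Poincaré/coercivity depend only on L. Here a(u, u) = ∫(u')² + (0)·∫u².
Here c = 0, so a(u,u) = ∫(u')² alone. The condition a(u,u) ≥ α||u||_{H^1}² reads (1−α)∫(u')² ≥ (α−c)∫u². Any admissible α is ≤ 1 (rapidly oscillating u have ∫u²/∫(u')² → 0), and α = 1 would force 0 ≥ (1−c)∫u², impossible since c < 1; so 1−α > 0. By the sharp Poincaré inequality on H^1_0 of an interval of length L, ∫(u')² ≥ (π/L)²∫u² with equality for the first sine mode sin(π(x−x₀)/L) (x₀ the left endpoint), so the inequality holds for all u iff (1−α)(π/L)² ≥ α − c, i.e. α ≤ ((π/L)² + c)/((π/L)² + 1) = (1 + c(L/π)²)/(1 + (L/π)²). (Direct route, valid since c ≤ 0: Poincaré gives c∫u² ≥ c(L/π)²∫(u')², so a(u,u) ≥ (1 + c(L/π)²)∫(u')², while ||u||_{H^1}² ≤ (1 + (L/π)²)∫(u')²; dividing yields the same α.) With (π/L)² = 9*π^2/16 and c = 0, the largest admissible constant is α = ((π/L)² + c)/((π/L)² + 1).
Simplifying, α = 9*π^2/(16 + 9*π^2).


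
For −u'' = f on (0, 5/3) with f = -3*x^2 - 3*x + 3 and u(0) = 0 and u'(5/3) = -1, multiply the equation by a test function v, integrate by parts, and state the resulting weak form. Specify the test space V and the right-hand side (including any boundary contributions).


V = {v ∈ H^1(0, 5/3) : v(0) = 0} (test functions vanish at x = 0 where u is specified); weak form: ∫_0^5/3 u'v' dx = ∫_0^5/3 (-3*x^2 - 3*x + 3) v dx − v(5/3) for all v ∈ V.

Multiply both sides by a test function v and integrate from 0 to 5/3:
  ∫_0^5/3 −u''(x) v(x) dx = ∫_0^5/3 f(x) v(x) dx.
Integrate the LHS by parts once:
  ∫_0^5/3 −u'' v dx = −[u'(x) v(x)]_0^5/3 + ∫_0^5/3 u'(x) v'(x) dx.
Thus ∫_0^5/3 u'(x) v'(x) dx = ∫_0^5/3 f(x) v(x) dx + [u'(x) v(x)]_0^5/3.
Choose V so that boundary terms are either known or forced to vanish.
Mixed BC: u(0) = 0 (Dirichlet) and u'(5/3) = -1 (Neumann). Define V = {v ∈ H^1(0, 5/3) : v(0) = 0}. Then [u' v]_0^5/3 = u'(5/3)·v(5/3) − u'(0)·0 = − v(5/3).
Weak formulation: find u (satisfying any essential BC) such that ∫_0^5/3 u'(x) v'(x) dx = ∫_0^5/3 f v dx − v(5/3) for all v ∈ V (Dirichlet at 0 absorbed into V; Neumann datum at x = 5/3 contributes the boundary term).
Substituting f(x) = -3*x^2 - 3*x + 3, the right-hand side is ∫_0^5/3 (-3*x^2 - 3*x + 3) v dx − v(5/3).


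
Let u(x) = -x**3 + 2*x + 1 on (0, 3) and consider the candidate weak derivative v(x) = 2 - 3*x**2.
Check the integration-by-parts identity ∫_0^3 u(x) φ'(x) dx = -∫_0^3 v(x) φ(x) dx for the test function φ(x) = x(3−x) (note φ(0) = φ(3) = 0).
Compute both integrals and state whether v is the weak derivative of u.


LHS = 549/20, RHS = 549/20. Yes, v = u' weakly.

u(x) = -x**3 + 2*x + 1, classical derivative u'(x) = 2 - 3*x**2.
φ(x) = x(3−x), so φ'(x) = 3 - 2*x.
Note φ(0) = φ(3) = 0, so the boundary term u·φ vanishes.
LHS = ∫_0^3 u(x) φ'(x) dx = ∫_0^3 (2*x^4 - 3*x^3 - 4*x^2 + 4*x + 3) dx. Term by term:
  ∫_0^3 2*x^4 dx = 486/5;  ∫_0^3 -3*x^3 dx = -243/4;  ∫_0^3 -4*x^2 dx = -36;
  ∫_0^3 4*x dx = 18;  ∫_0^3 3 dx = 9.
Sum: 486/5 − 243/4 − 36 + 18 + 9 = 549/20.
So LHS = 549/20.
∫_0^3 v(x) φ(x) dx = ∫_0^3 (3*x^4 - 9*x^3 - 2*x^2 + 6*x) dx. Term by term:
  ∫_0^3 3*x^4 dx = 729/5;  ∫_0^3 -9*x^3 dx = -729/4;  ∫_0^3 -2*x^2 dx = -18;
  ∫_0^3 6*x dx = 27.
Sum: 729/5 − 729/4 − 18 + 27 = -549/20.
So RHS = -∫_0^3 v(x) φ(x) dx = 549/20.
LHS = RHS, so the identity holds for this test φ.
Moreover u is smooth here and v(x) = u'(x) = 2 - 3*x**2 pointwise, so the identity holds for every test function. Hence v is the weak derivative of u.


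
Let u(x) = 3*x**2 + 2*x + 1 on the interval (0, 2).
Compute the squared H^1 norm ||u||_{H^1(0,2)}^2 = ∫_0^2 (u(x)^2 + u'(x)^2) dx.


||u||_{H^1}^2 = 4414/15

The H^1 norm (squared) on an interval (0, L) is
  ||u||_{H^1}^2 = ∫_0^L u(x)^2 dx + ∫_0^L u'(x)^2 dx.
Compute u'(x) = 6*x + 2.
Then u(x)^2 = 9*x**4 + 12*x**3 + 10*x**2 + 4*x + 1 and u'(x)^2 = 36*x**2 + 24*x + 4.
Integrate each monomial from 0 to 2 using ∫_0^2 c·x^n dx = c·2^(n+1)/(n+1):
  ∫_0^2 u(x)^2 dx = ∫_0^2 (9*x^4 + 12*x^3 + 10*x^2 + 4*x + 1) dx. Term by term:
    ∫_0^2 9*x^4 dx = 288/5;  ∫_0^2 12*x^3 dx = 48;  ∫_0^2 10*x^2 dx = 80/3;
    ∫_0^2 4*x dx = 8;  ∫_0^2 1 dx = 2.
  Sum: 288/5 + 48 + 80/3 + 8 + 2 = 2134/15.
  ∫_0^2 u'(x)^2 dx = ∫_0^2 (36*x^2 + 24*x + 4) dx. Term by term:
    ∫_0^2 36*x^2 dx = 96;  ∫_0^2 24*x dx = 48;  ∫_0^2 4 dx = 8.
  Sum: 96 + 48 + 8 = 152.
Adding: ||u||_{H^1}^2 = 2134/15 + 152 = 4414/15.


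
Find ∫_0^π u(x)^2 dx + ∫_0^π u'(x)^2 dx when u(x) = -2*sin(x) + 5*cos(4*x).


||u||_{H^1(0,π)}^2 = 136/3 + 433*π/2

u'(x) = -20*sin(4*x) - 2*cos(x).
Expand u² and (u')² and integrate term by term on (0, π), using: for integers n ≥ 1, ∫_0^π sin²(nx) dx = ∫_0^π cos²(nx) dx = π/2; for n ≠ n', ∫_0^π sin(nx)sin(n'x) dx = ∫_0^π cos(nx)cos(n'x) dx = 0; and by product-to-sum, ∫_0^π sin(nx)cos(n'x) dx = ½∫_0^π [sin((n+n')x) + sin((n−n')x)] dx, which is 0 when n+n' is even and 2n/(n²−n'²) when n+n' is odd (it need not vanish on (0, π)).
  u² squared terms: (-2)²·∫sin(x)² dx = 4·π/2 = 2*π;  (5)²·∫cos(4x)² dx = 25·π/2 = 25*π/2.
  u² cross terms: 2·(-2)·(5)·∫sin(x)·cos(4x) dx = -20·(-2/15) = 8/3.
  So ∫_0^π u² dx = 2*π + 25*π/2 + 8/3 = 8/3 + 29*π/2.
  (u')² squared terms: (-20)²·∫sin(4x)² dx = 400·π/2 = 200*π;  (-2)²·∫cos(x)² dx = 4·π/2 = 2*π.
  (u')² cross terms: 2·(-20)·(-2)·∫sin(4x)·cos(x) dx = 80·(8/15) = 128/3.
  So ∫_0^π (u')² dx = 200*π + 2*π + 128/3 = 128/3 + 202*π.
||u||_{H^1}^2 = (8/3 + 29*π/2) + (128/3 + 202*π) = 136/3 + 433*π/2.


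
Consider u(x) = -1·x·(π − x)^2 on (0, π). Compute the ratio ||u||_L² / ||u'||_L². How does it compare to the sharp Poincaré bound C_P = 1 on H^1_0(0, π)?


||u||_L² / ||u'||_L² = sqrt(14)*π/14 < C_P = 1.

u(x) = -1·x·(π − x)^2, so u'(x) = (π - 3*x)*(x - π).
u(x) = -1·x·(π − x)^2 vanishes at x = 0 and x = π, so u ∈ H^1_0(0, π). Differentiate via the product rule and integrate the resulting polynomials term by term.
  ∫_0^π u² dx = ∫_0^π (x^6 - 4*π*x^5 + 6*π^2*x^4 - 4*π^3*x^3 + π^4*x^2) dx. Term by term:
    ∫_0^π x^6 dx = π^7/7;  ∫_0^π -4*π*x^5 dx = -2*π^7/3;  ∫_0^π 6*π^2*x^4 dx = 6*π^7/5;
    ∫_0^π -4*π^3*x^3 dx = -π^7;  ∫_0^π π^4*x^2 dx = π^7/3.
  Sum: π^7/7 − 2*π^7/3 + 6*π^7/5 − π^7 + π^7/3 = π^7/105.
  ∫_0^π (u')² dx = ∫_0^π (9*x^4 - 24*π*x^3 + 22*π^2*x^2 - 8*π^3*x + π^4) dx. Term by term:
    ∫_0^π 9*x^4 dx = 9*π^5/5;  ∫_0^π -24*π*x^3 dx = -6*π^5;  ∫_0^π 22*π^2*x^2 dx = 22*π^5/3;
    ∫_0^π -8*π^3*x dx = -4*π^5;  ∫_0^π π^4 dx = π^5.
  Sum: 9*π^5/5 − 6*π^5 + 22*π^5/3 − 4*π^5 + π^5 = 2*π^5/15.
∫_0^π u² dx = π^7/105, so ||u||_L² = sqrt(105)*π^(7/2)/105.
∫_0^π (u')² dx = 2*π^5/15, so ||u'||_L² = sqrt(30)*π^(5/2)/15.
Ratio ||u||_L² / ||u'||_L² = sqrt(14)*π/14.
Sharp Poincaré constant on H^1_0(0, π) is C_P = L/π = 1, achieved by sin(x).
A polynomial bump cannot attain the sharp Poincaré constant (only the first sine eigenfunction does), so the ratio is strictly less than C_P, consistent with ||u||_L² ≤ C_P ||u'||_L².


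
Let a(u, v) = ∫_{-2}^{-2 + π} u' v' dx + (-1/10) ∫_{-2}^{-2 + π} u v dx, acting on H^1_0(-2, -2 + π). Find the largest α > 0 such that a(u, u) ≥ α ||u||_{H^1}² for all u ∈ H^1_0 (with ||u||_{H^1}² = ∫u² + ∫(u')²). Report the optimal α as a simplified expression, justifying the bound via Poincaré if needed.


α = 9/20

Coercivity of a(·,·) on H^1_0(-2, -2 + π) means a(u, u) ≥ α ||u||_{H^1}² for every u ∈ H^1_0.
The interval has length L = π, and Poincaré/coercivity depend only on L. Here a(u, u) = ∫(u')² + (-1/10)·∫u².
Here c = -1/10 < 0 with |c| < (π/L)² = 1, so coercivity still holds. The condition a(u,u) ≥ α||u||_{H^1}² reads (1−α)∫(u')² ≥ (α−c)∫u². Any admissible α is ≤ 1 (rapidly oscillating u have ∫u²/∫(u')² → 0), and α = 1 would force 0 ≥ (1−c)∫u², impossible since c < 1; so 1−α > 0. By the sharp Poincaré inequality on H^1_0 of an interval of length L, ∫(u')² ≥ (π/L)²∫u² with equality for the first sine mode sin(π(x−x₀)/L) (x₀ the left endpoint), so the inequality holds for all u iff (1−α)(π/L)² ≥ α − c, i.e. α ≤ ((π/L)² + c)/((π/L)² + 1) = (1 + c(L/π)²)/(1 + (L/π)²). (Direct route, valid since c ≤ 0: Poincaré gives c∫u² ≥ c(L/π)²∫(u')², so a(u,u) ≥ (1 + c(L/π)²)∫(u')², while ||u||_{H^1}² ≤ (1 + (L/π)²)∫(u')²; dividing yields the same α.) With (π/L)² = 1 and c = -1/10, the largest admissible constant is α = ((π/L)² + c)/((π/L)² + 1).
Simplifying, α = 9/20.


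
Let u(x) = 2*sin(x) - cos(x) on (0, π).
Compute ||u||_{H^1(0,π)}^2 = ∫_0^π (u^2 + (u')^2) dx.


||u||_{H^1(0,π)}^2 = 5*π

u'(x) = sin(x) + 2*cos(x).
Expand u² and (u')² and integrate term by term on (0, π), using: for integers n ≥ 1, ∫_0^π sin²(nx) dx = ∫_0^π cos²(nx) dx = π/2; for n ≠ n', ∫_0^π sin(nx)sin(n'x) dx = ∫_0^π cos(nx)cos(n'x) dx = 0; and by product-to-sum, ∫_0^π sin(nx)cos(n'x) dx = ½∫_0^π [sin((n+n')x) + sin((n−n')x)] dx, which is 0 when n+n' is even and 2n/(n²−n'²) when n+n' is odd (it need not vanish on (0, π)).
  u² squared terms: (-1)²·∫cos(x)² dx = 1·π/2 = π/2;  (2)²·∫sin(x)² dx = 4·π/2 = 2*π.
  u² cross terms: 2·(-1)·(2)·∫cos(x)·sin(x) dx = -4·(0) = 0.
  So ∫_0^π u² dx = π/2 + 2*π + 0 = 5*π/2.
  (u')² squared terms: (2)²·∫cos(x)² dx = 4·π/2 = 2*π;  (1)²·∫sin(x)² dx = 1·π/2 = π/2.
  (u')² cross terms: 2·(2)·(1)·∫cos(x)·sin(x) dx = 4·(0) = 0.
  So ∫_0^π (u')² dx = 2*π + π/2 + 0 = 5*π/2.
||u||_{H^1}^2 = (5*π/2) + (5*π/2) = 5*π.


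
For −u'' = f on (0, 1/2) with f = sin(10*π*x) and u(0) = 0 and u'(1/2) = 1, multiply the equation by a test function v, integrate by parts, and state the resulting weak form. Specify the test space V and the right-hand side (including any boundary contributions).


V = {v ∈ H^1(0, 1/2) : v(0) = 0} (test functions vanish at x = 0 where u is specified); weak form: ∫_0^1/2 u'v' dx = ∫_0^1/2 (sin(10*π*x)) v dx + v(1/2) for all v ∈ V.

Multiply both sides by a test function v and integrate from 0 to 1/2:
  ∫_0^1/2 −u''(x) v(x) dx = ∫_0^1/2 f(x) v(x) dx.
Integrate the LHS by parts once:
  ∫_0^1/2 −u'' v dx = −[u'(x) v(x)]_0^1/2 + ∫_0^1/2 u'(x) v'(x) dx.
Thus ∫_0^1/2 u'(x) v'(x) dx = ∫_0^1/2 f(x) v(x) dx + [u'(x) v(x)]_0^1/2.
Choose V so that boundary terms are either known or forced to vanish.
Mixed BC: u(0) = 0 (Dirichlet) and u'(1/2) = 1 (Neumann). Define V = {v ∈ H^1(0, 1/2) : v(0) = 0}. Then [u' v]_0^1/2 = u'(1/2)·v(1/2) − u'(0)·0 = v(1/2).
Weak formulation: find u (satisfying any essential BC) such that ∫_0^1/2 u'(x) v'(x) dx = ∫_0^1/2 f v dx + v(1/2) for all v ∈ V (Dirichlet at 0 absorbed into V; Neumann datum at x = 1/2 contributes the boundary term).
Substituting f(x) = sin(10*π*x), the right-hand side is ∫_0^1/2 (sin(10*π*x)) v dx + v(1/2).


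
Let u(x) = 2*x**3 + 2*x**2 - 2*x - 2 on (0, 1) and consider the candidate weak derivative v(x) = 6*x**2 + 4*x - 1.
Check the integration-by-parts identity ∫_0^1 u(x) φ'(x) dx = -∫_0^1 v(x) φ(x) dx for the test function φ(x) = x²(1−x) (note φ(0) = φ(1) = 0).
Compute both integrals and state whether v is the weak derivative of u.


LHS = -7/30, RHS = -19/60. No, v is not the weak derivative of u.

u(x) = 2*x**3 + 2*x**2 - 2*x - 2, classical derivative u'(x) = 6*x**2 + 4*x - 2.
φ(x) = x²(1−x), so φ'(x) = x*(2 - 3*x).
Note φ(0) = φ(1) = 0, so the boundary term u·φ vanishes.
LHS = ∫_0^1 u(x) φ'(x) dx = ∫_0^1 (-6*x^5 - 2*x^4 + 10*x^3 + 2*x^2 - 4*x) dx. Term by term:
  ∫_0^1 -6*x^5 dx = -1;  ∫_0^1 -2*x^4 dx = -2/5;  ∫_0^1 10*x^3 dx = 5/2;
  ∫_0^1 2*x^2 dx = 2/3;  ∫_0^1 -4*x dx = -2.
Sum: -1 − 2/5 + 5/2 + 2/3 − 2 = -7/30.
So LHS = -7/30.
∫_0^1 v(x) φ(x) dx = ∫_0^1 (-6*x^5 + 2*x^4 + 5*x^3 - x^2) dx. Term by term:
  ∫_0^1 -6*x^5 dx = -1;  ∫_0^1 2*x^4 dx = 2/5;  ∫_0^1 5*x^3 dx = 5/4;
  ∫_0^1 -x^2 dx = -1/3.
Sum: -1 + 2/5 + 5/4 − 1/3 = 19/60.
So RHS = -∫_0^1 v(x) φ(x) dx = -19/60.
LHS − RHS = 1/12 ≠ 0, so the identity fails.
(For a valid weak derivative the identity must hold for EVERY test function, in particular this one. The failure shows v is NOT the weak derivative of u.)
Correct weak derivative would be u'(x) = 6*x**2 + 4*x - 2.
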